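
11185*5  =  55925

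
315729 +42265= 357994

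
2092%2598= 2092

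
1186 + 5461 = 6647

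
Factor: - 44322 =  - 2^1*3^1*83^1*89^1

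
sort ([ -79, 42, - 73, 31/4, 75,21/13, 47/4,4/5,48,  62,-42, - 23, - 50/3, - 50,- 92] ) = [ - 92 , - 79, - 73,- 50, - 42, - 23, -50/3,  4/5, 21/13,31/4, 47/4, 42,48, 62,75] 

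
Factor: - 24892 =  - 2^2*7^2*127^1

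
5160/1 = 5160 = 5160.00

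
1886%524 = 314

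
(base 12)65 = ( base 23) 38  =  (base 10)77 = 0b1001101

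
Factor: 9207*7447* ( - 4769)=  - 3^3*11^2*19^1*31^1*251^1*677^1 =-  326984238801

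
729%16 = 9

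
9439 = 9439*1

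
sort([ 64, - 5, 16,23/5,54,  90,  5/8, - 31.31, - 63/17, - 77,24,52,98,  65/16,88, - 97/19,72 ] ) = [-77, -31.31,-97/19,-5,-63/17,5/8 , 65/16,23/5, 16, 24,52,54 , 64,72, 88,90, 98]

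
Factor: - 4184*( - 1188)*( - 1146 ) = - 2^6 * 3^4*11^1*191^1*523^1= - 5696298432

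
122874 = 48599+74275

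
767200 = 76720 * 10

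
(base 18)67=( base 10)115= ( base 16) 73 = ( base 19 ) 61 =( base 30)3P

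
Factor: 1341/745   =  9/5 = 3^2*5^(  -  1) 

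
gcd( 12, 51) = 3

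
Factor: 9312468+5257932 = 14570400 = 2^5*3^1*5^2*13^1 * 467^1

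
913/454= 913/454  =  2.01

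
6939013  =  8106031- 1167018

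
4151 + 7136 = 11287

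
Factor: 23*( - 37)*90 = -2^1 * 3^2*5^1*23^1*37^1= -  76590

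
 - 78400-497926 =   -  576326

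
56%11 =1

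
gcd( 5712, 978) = 6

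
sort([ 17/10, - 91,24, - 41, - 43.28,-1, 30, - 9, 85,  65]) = [ - 91, - 43.28, - 41, - 9, - 1, 17/10, 24, 30,65, 85]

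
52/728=1/14 = 0.07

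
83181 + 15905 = 99086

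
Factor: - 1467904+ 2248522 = 780618=2^1* 3^1 *281^1*463^1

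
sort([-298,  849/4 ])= [ - 298, 849/4 ] 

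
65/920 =13/184 =0.07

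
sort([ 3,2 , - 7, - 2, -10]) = [ - 10,-7, - 2,  2,3]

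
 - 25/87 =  - 25/87 = -0.29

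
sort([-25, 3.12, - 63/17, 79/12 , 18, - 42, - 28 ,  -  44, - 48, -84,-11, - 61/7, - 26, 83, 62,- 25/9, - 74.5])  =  [-84, - 74.5, - 48,  -  44, - 42,  -  28, -26 ,-25, - 11,-61/7, - 63/17, - 25/9,3.12,79/12,18,62, 83]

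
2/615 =2/615= 0.00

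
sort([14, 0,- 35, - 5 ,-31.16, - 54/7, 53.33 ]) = [ -35, - 31.16 , - 54/7, - 5 , 0, 14,53.33 ]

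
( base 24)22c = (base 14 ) 628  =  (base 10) 1212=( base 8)2274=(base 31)183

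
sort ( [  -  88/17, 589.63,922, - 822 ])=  [-822, - 88/17,589.63, 922 ]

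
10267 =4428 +5839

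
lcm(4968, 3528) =243432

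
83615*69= 5769435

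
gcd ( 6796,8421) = 1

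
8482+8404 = 16886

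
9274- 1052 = 8222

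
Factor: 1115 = 5^1*223^1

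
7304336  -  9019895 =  -1715559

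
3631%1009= 604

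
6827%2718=1391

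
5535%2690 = 155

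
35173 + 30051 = 65224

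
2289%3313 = 2289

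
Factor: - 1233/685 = -9/5  =  - 3^2*5^( - 1)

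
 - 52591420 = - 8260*6367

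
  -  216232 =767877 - 984109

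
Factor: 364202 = 2^1*182101^1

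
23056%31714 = 23056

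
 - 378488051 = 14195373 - 392683424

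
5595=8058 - 2463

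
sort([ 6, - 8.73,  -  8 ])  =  [ - 8.73, - 8, 6]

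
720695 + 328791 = 1049486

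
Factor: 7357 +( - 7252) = 3^1*5^1 * 7^1=105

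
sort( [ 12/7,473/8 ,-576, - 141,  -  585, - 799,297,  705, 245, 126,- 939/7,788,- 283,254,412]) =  [ - 799, - 585, - 576, - 283,  -  141,-939/7, 12/7, 473/8,126,245,  254,297,412 , 705,788 ]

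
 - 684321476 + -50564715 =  - 734886191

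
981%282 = 135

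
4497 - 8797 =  - 4300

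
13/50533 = 13/50533 = 0.00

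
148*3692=546416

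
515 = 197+318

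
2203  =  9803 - 7600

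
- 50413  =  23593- 74006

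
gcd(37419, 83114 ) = 1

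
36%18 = 0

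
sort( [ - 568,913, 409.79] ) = [ - 568, 409.79,913 ] 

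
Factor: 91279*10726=979058554 = 2^1 * 31^1 * 37^1*173^1*2467^1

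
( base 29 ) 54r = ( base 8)10374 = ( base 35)3j8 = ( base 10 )4348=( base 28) 5f8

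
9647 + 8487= 18134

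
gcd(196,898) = 2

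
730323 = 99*7377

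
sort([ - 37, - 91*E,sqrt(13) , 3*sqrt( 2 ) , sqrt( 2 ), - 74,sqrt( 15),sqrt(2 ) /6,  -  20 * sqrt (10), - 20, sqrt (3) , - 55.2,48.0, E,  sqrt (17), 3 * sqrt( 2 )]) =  [ - 91*E, - 74, - 20*sqrt( 10), - 55.2, - 37, - 20, sqrt( 2)/6, sqrt( 2),sqrt(3 ), E,sqrt( 13), sqrt( 15), sqrt(17), 3*sqrt( 2 ),  3*sqrt ( 2) , 48.0]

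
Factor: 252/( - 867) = -2^2*3^1*7^1 * 17^(-2 ) = - 84/289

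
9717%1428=1149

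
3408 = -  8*(-426 ) 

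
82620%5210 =4470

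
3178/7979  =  3178/7979 = 0.40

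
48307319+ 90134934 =138442253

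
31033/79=31033/79 = 392.82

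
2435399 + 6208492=8643891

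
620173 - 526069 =94104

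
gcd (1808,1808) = 1808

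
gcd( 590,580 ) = 10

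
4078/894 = 2039/447 = 4.56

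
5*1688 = 8440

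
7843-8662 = -819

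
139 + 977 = 1116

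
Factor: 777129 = 3^1* 83^1*3121^1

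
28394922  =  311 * 91302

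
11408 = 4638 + 6770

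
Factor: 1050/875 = 2^1*3^1*5^(-1) = 6/5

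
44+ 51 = 95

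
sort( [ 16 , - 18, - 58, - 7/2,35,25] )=[ - 58, - 18, - 7/2, 16 , 25,35]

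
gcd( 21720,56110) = 1810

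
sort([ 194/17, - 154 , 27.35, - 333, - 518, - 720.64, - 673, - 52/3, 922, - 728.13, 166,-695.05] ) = [  -  728.13,-720.64, - 695.05,-673,  -  518, - 333,-154,-52/3, 194/17,27.35,166, 922] 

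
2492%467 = 157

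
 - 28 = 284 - 312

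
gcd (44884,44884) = 44884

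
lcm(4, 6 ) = 12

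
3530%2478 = 1052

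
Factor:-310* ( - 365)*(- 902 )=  - 102061300 = -  2^2*5^2 *11^1*31^1*41^1*73^1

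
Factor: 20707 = 20707^1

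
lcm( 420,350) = 2100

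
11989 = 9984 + 2005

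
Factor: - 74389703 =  - 41^1*1814383^1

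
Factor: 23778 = 2^1*3^2*1321^1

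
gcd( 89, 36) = 1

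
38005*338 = 12845690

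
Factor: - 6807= - 3^1*2269^1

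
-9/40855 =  - 9/40855 = - 0.00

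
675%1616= 675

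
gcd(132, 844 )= 4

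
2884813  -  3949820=  -  1065007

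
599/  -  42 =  - 15 + 31/42 = - 14.26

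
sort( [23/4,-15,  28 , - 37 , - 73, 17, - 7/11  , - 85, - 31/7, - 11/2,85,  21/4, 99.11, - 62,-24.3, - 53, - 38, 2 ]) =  [ - 85, - 73,-62, - 53, - 38,  -  37 , - 24.3 , - 15, - 11/2, - 31/7, - 7/11,2, 21/4, 23/4 , 17, 28,  85, 99.11 ]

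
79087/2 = 79087/2 = 39543.50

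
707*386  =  272902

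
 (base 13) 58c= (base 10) 961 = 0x3c1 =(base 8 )1701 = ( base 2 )1111000001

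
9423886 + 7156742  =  16580628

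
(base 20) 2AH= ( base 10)1017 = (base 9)1350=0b1111111001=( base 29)162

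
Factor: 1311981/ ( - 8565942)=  - 2^ ( - 1 )*7^ ( - 1) * 83^1*479^1*18541^( - 1) = - 39757/259574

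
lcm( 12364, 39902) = 877844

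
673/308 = 2  +  57/308= 2.19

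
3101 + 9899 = 13000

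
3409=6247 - 2838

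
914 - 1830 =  - 916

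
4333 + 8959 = 13292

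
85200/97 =878 + 34/97 = 878.35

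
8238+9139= 17377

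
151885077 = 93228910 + 58656167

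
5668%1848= 124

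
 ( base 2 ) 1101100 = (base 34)36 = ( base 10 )108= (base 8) 154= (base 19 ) 5D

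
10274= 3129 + 7145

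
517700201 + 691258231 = 1208958432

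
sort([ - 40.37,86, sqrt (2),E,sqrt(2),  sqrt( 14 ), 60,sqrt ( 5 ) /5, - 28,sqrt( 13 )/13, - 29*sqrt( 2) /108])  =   [ - 40.37, - 28, - 29*sqrt( 2)/108 , sqrt( 13 )/13, sqrt( 5)/5, sqrt (2), sqrt( 2 ),E,sqrt(14 ) , 60,86]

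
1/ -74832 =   -  1 + 74831/74832= - 0.00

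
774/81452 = 387/40726 = 0.01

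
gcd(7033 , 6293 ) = 1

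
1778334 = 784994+993340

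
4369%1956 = 457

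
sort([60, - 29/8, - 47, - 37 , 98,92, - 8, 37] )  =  [ - 47, - 37, - 8,-29/8,  37, 60, 92, 98 ] 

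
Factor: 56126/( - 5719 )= - 2^1*43^(-1) * 211^1 = - 422/43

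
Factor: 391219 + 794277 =1185496 = 2^3*13^1*11399^1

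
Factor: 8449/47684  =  1207/6812 = 2^(  -  2)*13^( - 1)*17^1*71^1*131^( - 1) 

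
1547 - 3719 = - 2172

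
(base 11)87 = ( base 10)95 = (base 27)3e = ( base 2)1011111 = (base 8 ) 137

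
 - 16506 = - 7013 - 9493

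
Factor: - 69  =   - 3^1*23^1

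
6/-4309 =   -  1 + 4303/4309 = - 0.00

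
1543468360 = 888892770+654575590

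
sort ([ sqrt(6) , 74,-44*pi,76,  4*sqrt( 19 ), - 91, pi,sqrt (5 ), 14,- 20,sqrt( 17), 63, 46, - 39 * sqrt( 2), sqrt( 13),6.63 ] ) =[  -  44 * pi, - 91,-39*sqrt( 2),  -  20,sqrt( 5 ),  sqrt( 6),pi,sqrt( 13 ) , sqrt( 17),6.63, 14,4*sqrt( 19 ),  46, 63,  74,76] 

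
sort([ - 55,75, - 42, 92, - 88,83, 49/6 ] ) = [ -88, - 55,-42, 49/6 , 75 , 83,92] 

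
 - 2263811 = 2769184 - 5032995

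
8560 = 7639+921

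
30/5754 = 5/959 = 0.01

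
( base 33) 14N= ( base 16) 4DC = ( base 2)10011011100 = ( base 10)1244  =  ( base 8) 2334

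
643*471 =302853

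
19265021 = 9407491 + 9857530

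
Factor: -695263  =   - 695263^1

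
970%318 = 16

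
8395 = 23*365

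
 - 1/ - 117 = 1/117=0.01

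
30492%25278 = 5214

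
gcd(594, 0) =594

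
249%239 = 10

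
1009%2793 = 1009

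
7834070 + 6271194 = 14105264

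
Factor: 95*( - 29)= -2755=- 5^1 * 19^1 * 29^1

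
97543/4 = 24385 + 3/4 = 24385.75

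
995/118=995/118 = 8.43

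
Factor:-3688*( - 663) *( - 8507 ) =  - 20800840008 = -2^3*3^1*13^1 * 17^1*47^1*181^1*461^1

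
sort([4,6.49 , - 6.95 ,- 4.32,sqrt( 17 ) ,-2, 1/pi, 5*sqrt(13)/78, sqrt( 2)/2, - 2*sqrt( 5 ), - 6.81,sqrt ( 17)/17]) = [ - 6.95, - 6.81 , -2* sqrt(5 ), - 4.32,- 2, 5 * sqrt(13 )/78, sqrt( 17)/17, 1/pi, sqrt(2) /2,4,sqrt(  17),6.49]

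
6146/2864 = 3073/1432 = 2.15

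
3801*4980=18928980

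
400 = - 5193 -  - 5593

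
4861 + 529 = 5390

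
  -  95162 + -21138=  - 116300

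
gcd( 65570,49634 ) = 166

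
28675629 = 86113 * 333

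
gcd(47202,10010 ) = 2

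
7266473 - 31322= 7235151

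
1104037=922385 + 181652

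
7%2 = 1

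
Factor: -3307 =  - 3307^1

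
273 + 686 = 959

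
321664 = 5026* 64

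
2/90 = 1/45 = 0.02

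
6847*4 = 27388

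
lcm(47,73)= 3431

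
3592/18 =1796/9 = 199.56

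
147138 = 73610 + 73528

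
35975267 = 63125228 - 27149961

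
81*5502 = 445662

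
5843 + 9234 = 15077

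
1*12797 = 12797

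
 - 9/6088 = -1 + 6079/6088 = -0.00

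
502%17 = 9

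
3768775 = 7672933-3904158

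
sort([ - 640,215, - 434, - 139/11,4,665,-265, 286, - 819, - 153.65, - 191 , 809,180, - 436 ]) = [  -  819, - 640, - 436, - 434,  -  265, - 191, - 153.65, - 139/11,4, 180, 215,286,665,809]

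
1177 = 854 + 323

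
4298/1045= 4298/1045 = 4.11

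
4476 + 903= 5379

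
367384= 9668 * 38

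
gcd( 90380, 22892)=4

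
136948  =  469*292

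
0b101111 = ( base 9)52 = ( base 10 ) 47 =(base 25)1m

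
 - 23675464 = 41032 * (  -  577)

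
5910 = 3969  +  1941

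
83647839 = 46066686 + 37581153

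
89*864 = 76896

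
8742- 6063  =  2679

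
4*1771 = 7084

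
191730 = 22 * 8715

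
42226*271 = 11443246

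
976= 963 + 13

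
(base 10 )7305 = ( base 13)342c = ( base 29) 8JQ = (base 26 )akp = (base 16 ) 1c89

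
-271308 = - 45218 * 6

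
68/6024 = 17/1506 = 0.01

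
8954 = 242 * 37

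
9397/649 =14 + 311/649 = 14.48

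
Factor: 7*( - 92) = -644 = - 2^2 * 7^1*23^1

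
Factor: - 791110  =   - 2^1 * 5^1 * 79111^1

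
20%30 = 20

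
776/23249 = 776/23249 = 0.03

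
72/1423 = 72/1423 = 0.05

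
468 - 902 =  - 434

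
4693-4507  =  186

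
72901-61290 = 11611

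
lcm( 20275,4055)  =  20275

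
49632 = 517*96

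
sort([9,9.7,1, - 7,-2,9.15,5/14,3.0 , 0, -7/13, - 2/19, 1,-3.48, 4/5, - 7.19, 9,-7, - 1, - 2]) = [ - 7.19 , - 7, - 7, - 3.48, - 2, - 2, - 1,-7/13,-2/19 , 0, 5/14,4/5,1, 1  ,  3.0, 9,9,9.15,9.7 ]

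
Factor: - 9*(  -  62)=2^1*3^2*31^1 = 558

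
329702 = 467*706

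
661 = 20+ 641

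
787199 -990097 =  -202898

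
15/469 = 15/469 = 0.03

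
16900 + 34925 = 51825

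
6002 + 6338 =12340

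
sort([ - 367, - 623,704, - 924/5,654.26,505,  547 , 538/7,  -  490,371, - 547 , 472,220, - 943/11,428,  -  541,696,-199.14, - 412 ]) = [ - 623, - 547,-541, - 490, - 412,  -  367, - 199.14, -924/5, - 943/11,538/7,220,371,428,472,505,547, 654.26,696,704 ] 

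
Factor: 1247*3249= 4051503 = 3^2*19^2*29^1*43^1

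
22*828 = 18216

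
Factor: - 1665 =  - 3^2*5^1*37^1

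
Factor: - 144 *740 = - 2^6*3^2 *5^1*37^1 = - 106560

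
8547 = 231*37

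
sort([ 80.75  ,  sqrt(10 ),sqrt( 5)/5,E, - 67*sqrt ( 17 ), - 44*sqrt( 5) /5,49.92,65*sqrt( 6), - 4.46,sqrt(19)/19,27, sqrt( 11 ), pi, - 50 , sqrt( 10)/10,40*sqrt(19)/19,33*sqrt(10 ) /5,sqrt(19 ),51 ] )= [-67 * sqrt( 17),  -  50, - 44*sqrt( 5) /5 ,-4.46, sqrt(19)/19,sqrt( 10)/10,sqrt( 5 )/5,E, pi,  sqrt( 10), sqrt( 11 ), sqrt ( 19),40*sqrt( 19 ) /19,33*sqrt(10)/5,27,49.92,  51, 80.75, 65*sqrt(6) ] 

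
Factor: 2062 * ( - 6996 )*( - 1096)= 15810624192  =  2^6*3^1*11^1*53^1*137^1*1031^1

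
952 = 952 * 1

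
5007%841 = 802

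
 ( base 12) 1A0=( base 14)14C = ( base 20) D4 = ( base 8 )410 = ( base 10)264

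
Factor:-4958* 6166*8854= - 2^3*19^1*37^1*67^1*233^1*3083^1 =- 270675881912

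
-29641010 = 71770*(-413 ) 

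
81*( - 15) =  - 1215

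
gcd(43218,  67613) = 7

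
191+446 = 637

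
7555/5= 1511 = 1511.00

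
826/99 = 826/99 = 8.34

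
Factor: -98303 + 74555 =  - 2^2*3^1*1979^1 = - 23748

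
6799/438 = 15 + 229/438 = 15.52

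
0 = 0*8247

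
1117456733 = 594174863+523281870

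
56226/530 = 28113/265 = 106.09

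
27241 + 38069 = 65310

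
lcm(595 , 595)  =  595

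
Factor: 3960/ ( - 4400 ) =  - 2^( - 1 ) * 3^2*5^(-1)= -9/10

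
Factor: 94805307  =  3^2 * 19^1*554417^1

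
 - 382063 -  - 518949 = 136886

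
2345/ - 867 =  - 2345/867 =- 2.70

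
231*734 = 169554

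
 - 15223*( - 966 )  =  14705418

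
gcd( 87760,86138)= 2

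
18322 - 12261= 6061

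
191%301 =191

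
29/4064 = 29/4064=0.01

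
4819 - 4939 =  -120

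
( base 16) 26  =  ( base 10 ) 38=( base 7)53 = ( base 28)1A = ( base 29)19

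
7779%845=174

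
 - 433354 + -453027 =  - 886381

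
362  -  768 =-406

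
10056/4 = 2514 = 2514.00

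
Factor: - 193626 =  - 2^1* 3^2*31^1 *347^1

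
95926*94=9017044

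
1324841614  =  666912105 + 657929509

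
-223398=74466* ( - 3 )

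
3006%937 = 195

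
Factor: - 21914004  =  -2^2 * 3^1*7^1*43^1*6067^1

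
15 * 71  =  1065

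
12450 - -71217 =83667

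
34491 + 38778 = 73269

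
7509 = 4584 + 2925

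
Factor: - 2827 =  - 11^1 * 257^1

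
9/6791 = 9/6791 =0.00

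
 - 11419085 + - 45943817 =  - 57362902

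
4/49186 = 2/24593= 0.00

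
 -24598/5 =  - 4920+2/5 = -4919.60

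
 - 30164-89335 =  - 119499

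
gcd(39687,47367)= 3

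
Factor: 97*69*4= 26772=2^2*3^1*23^1*97^1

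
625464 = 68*9198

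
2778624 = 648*4288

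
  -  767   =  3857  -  4624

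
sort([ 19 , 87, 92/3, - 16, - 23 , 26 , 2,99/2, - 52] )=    [- 52, - 23, - 16, 2, 19 , 26 , 92/3, 99/2, 87 ]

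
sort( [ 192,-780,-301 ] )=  [  -  780, - 301,192] 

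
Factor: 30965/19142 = 55/34 = 2^( - 1) *5^1*11^1*17^(-1)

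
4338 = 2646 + 1692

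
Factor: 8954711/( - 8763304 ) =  - 2^( - 3 )*11^(-3 )*823^( -1 )*2237^1*4003^1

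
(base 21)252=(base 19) 2e1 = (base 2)1111011101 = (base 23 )1k0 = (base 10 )989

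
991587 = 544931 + 446656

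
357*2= 714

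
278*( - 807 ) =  - 224346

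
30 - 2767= -2737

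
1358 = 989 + 369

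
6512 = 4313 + 2199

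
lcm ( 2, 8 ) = 8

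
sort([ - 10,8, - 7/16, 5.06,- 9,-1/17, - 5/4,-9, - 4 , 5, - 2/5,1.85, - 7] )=[ - 10,-9, - 9,-7, - 4,  -  5/4, -7/16, - 2/5, - 1/17,1.85, 5, 5.06,8 ] 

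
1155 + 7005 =8160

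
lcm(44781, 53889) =3179451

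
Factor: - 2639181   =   - 3^1*23^2*1663^1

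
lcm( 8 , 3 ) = 24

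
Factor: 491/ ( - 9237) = - 3^ ( - 1 )*491^1 *3079^( - 1 )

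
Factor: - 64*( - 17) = 1088 = 2^6*17^1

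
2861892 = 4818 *594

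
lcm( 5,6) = 30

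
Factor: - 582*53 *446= - 13757316  =  - 2^2*3^1*53^1 * 97^1 * 223^1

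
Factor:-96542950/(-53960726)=5^2*7^1*37^(-1)*275837^1*729199^( - 1) = 48271475/26980363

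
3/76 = 3/76 = 0.04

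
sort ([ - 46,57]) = [ - 46,57 ] 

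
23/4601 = 23/4601 = 0.00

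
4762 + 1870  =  6632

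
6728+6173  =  12901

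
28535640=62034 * 460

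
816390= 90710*9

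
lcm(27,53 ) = 1431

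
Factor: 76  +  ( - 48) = 2^2*7^1 = 28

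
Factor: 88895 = 5^1*23^1* 773^1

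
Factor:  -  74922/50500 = -2^( - 1 )*3^1*5^(-3 )*101^(  -  1)*12487^1 = -37461/25250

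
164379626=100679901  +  63699725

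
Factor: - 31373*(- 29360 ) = 2^4 * 5^1*137^1*229^1 * 367^1 = 921111280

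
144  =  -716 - -860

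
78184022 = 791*98842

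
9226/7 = 1318 =1318.00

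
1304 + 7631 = 8935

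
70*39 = 2730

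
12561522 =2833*4434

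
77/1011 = 77/1011  =  0.08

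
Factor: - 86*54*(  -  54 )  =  2^3*3^6*43^1 = 250776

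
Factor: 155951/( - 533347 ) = -23^(-1)*277^1*563^1 * 23189^( - 1 )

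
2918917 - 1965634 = 953283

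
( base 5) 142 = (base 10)47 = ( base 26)1L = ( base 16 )2f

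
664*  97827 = 64957128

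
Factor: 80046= 2^1 * 3^2 * 4447^1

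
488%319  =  169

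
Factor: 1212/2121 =2^2*7^( - 1) = 4/7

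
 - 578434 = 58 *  (-9973 ) 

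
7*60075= 420525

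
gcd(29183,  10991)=379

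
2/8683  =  2/8683 = 0.00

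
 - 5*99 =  - 495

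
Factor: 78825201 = 3^1*7^1* 13^1 * 173^1 * 1669^1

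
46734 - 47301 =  - 567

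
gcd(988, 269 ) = 1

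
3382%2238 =1144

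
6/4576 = 3/2288 = 0.00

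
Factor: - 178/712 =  - 2^( - 2) = -1/4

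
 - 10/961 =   -  1 + 951/961 = - 0.01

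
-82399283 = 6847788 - 89247071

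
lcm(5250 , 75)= 5250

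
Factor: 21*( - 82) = - 1722=- 2^1*3^1*7^1*41^1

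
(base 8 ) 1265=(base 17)26D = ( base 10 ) 693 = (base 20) 1ed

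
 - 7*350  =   - 2450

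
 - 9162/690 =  - 14 + 83/115 =- 13.28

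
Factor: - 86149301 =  - 7^2*1758149^1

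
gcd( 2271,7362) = 3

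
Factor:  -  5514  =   - 2^1*3^1 * 919^1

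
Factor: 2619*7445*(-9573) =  - 186658709715 = -3^4*5^1*97^1*1489^1*3191^1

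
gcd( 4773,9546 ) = 4773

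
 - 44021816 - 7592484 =-51614300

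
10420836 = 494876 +9925960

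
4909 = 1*4909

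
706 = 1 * 706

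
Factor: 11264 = 2^10*11^1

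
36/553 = 36/553= 0.07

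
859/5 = 171 + 4/5  =  171.80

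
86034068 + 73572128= 159606196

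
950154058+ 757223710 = 1707377768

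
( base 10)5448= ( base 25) 8HN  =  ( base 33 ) 503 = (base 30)61I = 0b1010101001000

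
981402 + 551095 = 1532497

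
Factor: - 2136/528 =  - 2^(- 1)*11^( - 1 ) *89^1  =  - 89/22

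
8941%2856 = 373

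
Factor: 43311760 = 2^4*5^1*23^1*23539^1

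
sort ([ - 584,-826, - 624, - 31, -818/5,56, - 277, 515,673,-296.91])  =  [ - 826, - 624, - 584, - 296.91, - 277, - 818/5,-31,56,515,673]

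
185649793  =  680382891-494733098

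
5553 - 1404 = 4149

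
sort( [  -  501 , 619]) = [ - 501, 619]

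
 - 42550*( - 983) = 41826650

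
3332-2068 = 1264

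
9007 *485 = 4368395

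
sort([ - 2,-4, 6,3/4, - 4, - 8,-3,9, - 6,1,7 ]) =[ - 8, - 6, - 4, - 4, - 3, - 2,3/4,1, 6,7,  9]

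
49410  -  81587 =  - 32177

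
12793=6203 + 6590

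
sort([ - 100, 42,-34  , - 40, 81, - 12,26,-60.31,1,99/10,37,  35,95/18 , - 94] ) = [-100, - 94, - 60.31, - 40,-34, - 12,1,95/18, 99/10,26,35, 37, 42 , 81]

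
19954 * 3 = 59862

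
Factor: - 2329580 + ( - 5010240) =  - 7339820 = - 2^2*5^1*41^1*8951^1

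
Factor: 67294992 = 2^4*3^1 * 1401979^1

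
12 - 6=6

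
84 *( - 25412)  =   - 2134608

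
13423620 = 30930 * 434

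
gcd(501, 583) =1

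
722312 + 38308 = 760620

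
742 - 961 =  - 219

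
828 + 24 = 852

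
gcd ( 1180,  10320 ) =20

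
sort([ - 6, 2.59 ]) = [ - 6 , 2.59]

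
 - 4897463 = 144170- 5041633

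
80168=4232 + 75936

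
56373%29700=26673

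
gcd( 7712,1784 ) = 8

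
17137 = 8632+8505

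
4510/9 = 501 + 1/9 = 501.11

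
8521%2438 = 1207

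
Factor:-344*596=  - 205024 = - 2^5*43^1*149^1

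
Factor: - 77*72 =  - 5544 = -2^3*3^2*7^1 * 11^1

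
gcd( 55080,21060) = 1620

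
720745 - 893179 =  - 172434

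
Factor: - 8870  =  -2^1* 5^1*887^1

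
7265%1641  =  701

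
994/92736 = 71/6624 = 0.01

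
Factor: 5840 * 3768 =22005120 = 2^7*3^1*5^1*73^1 * 157^1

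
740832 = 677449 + 63383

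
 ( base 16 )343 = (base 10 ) 835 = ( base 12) 597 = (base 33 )PA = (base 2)1101000011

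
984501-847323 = 137178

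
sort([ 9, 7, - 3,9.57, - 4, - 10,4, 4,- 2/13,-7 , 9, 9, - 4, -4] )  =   [ - 10,-7, - 4, - 4, - 4, - 3, - 2/13, 4, 4,7, 9, 9,9, 9.57 ] 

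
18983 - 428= 18555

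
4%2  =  0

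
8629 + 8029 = 16658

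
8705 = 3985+4720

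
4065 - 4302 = -237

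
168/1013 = 168/1013=0.17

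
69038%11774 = 10168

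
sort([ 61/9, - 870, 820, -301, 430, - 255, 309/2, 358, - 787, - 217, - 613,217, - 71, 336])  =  [ - 870,-787, - 613, - 301, - 255, - 217, - 71,61/9, 309/2, 217, 336, 358, 430 , 820] 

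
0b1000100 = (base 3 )2112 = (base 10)68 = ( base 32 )24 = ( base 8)104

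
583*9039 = 5269737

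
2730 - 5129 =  - 2399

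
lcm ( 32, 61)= 1952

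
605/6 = 605/6 = 100.83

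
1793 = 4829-3036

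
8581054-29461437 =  - 20880383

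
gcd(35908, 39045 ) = 1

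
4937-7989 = -3052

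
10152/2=5076 = 5076.00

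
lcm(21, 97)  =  2037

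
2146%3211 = 2146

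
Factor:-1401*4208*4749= - 27997292592 = -2^4*3^2*263^1*467^1 * 1583^1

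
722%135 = 47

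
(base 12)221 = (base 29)an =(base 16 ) 139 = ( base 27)bg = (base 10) 313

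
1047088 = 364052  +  683036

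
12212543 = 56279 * 217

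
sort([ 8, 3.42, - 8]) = [ - 8 , 3.42, 8]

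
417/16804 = 417/16804 = 0.02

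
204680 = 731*280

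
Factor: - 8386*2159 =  - 2^1*7^1 * 17^1*127^1*599^1 = - 18105374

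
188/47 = 4 = 4.00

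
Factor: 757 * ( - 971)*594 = -2^1*3^3*11^1*757^1*971^1 = - 436617918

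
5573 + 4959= 10532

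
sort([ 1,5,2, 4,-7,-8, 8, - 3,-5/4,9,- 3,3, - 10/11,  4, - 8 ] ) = [ - 8 , - 8, - 7, - 3,-3,-5/4,-10/11, 1,2, 3,4,4,5,8,9]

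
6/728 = 3/364=0.01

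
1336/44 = 334/11 = 30.36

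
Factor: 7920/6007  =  2^4*3^2*5^1*11^1*6007^( - 1 ) 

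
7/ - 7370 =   -  7/7370 = - 0.00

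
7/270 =7/270=0.03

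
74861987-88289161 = - 13427174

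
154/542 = 77/271 =0.28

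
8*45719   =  365752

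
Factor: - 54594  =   - 2^1*3^4*337^1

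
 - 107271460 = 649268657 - 756540117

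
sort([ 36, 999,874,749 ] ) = [ 36, 749,874, 999 ] 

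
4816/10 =481 + 3/5 = 481.60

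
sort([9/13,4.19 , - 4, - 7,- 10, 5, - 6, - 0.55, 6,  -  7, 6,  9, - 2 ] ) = [ - 10 , - 7, - 7, - 6 ,-4 ,-2,-0.55, 9/13, 4.19, 5,6, 6, 9] 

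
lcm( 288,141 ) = 13536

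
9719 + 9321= 19040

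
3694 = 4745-1051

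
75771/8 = 75771/8 = 9471.38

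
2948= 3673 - 725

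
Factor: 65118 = 2^1*3^1*10853^1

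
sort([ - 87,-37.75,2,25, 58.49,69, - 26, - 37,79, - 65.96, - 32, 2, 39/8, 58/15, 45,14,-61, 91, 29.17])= [ - 87,-65.96, - 61,-37.75, - 37, - 32, - 26 , 2,2,58/15,39/8,14,25,29.17, 45,58.49, 69, 79,91]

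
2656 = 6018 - 3362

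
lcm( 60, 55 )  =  660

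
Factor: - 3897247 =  - 37^1*105331^1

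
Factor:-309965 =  - 5^1*47^1 * 1319^1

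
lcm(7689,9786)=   107646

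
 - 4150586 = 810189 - 4960775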